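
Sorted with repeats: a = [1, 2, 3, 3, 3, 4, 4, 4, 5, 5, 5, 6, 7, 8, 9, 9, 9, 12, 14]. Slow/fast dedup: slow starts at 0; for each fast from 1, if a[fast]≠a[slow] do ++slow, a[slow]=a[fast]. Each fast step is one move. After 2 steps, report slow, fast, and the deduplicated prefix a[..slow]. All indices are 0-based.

slow=2, fast=3, prefix=[1, 2, 3]

slow=0 fast=1: a[fast]=2≠a[slow]=1 write a[1]=2, slow++,fast++
slow=1 fast=2: a[fast]=3≠a[slow]=2 write a[2]=3, slow++,fast++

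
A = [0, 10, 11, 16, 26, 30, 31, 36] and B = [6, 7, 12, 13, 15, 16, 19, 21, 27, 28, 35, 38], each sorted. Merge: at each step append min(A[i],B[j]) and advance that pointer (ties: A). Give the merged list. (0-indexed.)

[0, 6, 7, 10, 11, 12, 13, 15, 16, 16, 19, 21, 26, 27, 28, 30, 31, 35, 36, 38]

[i=0,j=0] A[i]=0<=B[j]=6 take 0 → i++
[i=1,j=0] A[i]=10>B[j]=6 take 6 → j++
[i=1,j=1] A[i]=10>B[j]=7 take 7 → j++
[i=1,j=2] A[i]=10<=B[j]=12 take 10 → i++
[i=2,j=2] A[i]=11<=B[j]=12 take 11 → i++
[i=3,j=2] A[i]=16>B[j]=12 take 12 → j++
[i=3,j=3] A[i]=16>B[j]=13 take 13 → j++
[i=3,j=4] A[i]=16>B[j]=15 take 15 → j++
[i=3,j=5] A[i]=16<=B[j]=16 take 16 → i++
[i=4,j=5] A[i]=26>B[j]=16 take 16 → j++
[i=4,j=6] A[i]=26>B[j]=19 take 19 → j++
[i=4,j=7] A[i]=26>B[j]=21 take 21 → j++
[i=4,j=8] A[i]=26<=B[j]=27 take 26 → i++
[i=5,j=8] A[i]=30>B[j]=27 take 27 → j++
[i=5,j=9] A[i]=30>B[j]=28 take 28 → j++
[i=5,j=10] A[i]=30<=B[j]=35 take 30 → i++
[i=6,j=10] A[i]=31<=B[j]=35 take 31 → i++
[i=7,j=10] A[i]=36>B[j]=35 take 35 → j++
[i=7,j=11] A[i]=36<=B[j]=38 take 36 → i++
[i=8,j=11] A done, take B[j]=38 → j++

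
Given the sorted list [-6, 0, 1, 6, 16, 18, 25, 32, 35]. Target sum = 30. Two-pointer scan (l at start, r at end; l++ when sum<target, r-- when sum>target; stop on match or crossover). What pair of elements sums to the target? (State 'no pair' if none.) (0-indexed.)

no pair

[0,8] -6+35=29 <30 → l++
[1,8] 0+35=35 >30 → r--
[1,7] 0+32=32 >30 → r--
[1,6] 0+25=25 <30 → l++
[2,6] 1+25=26 <30 → l++
[3,6] 6+25=31 >30 → r--
[3,5] 6+18=24 <30 → l++
[4,5] 16+18=34 >30 → r--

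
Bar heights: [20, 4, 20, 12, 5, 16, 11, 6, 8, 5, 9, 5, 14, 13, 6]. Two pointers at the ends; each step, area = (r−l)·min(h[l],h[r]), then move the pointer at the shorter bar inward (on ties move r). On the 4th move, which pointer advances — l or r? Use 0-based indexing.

r

l=0 r=14: min(20,6)*14=84 best=84 *, r--
l=0 r=13: min(20,13)*13=169 best=169 *, r--
l=0 r=12: min(20,14)*12=168 best=169, r--
l=0 r=11: min(20,5)*11=55 best=169, r--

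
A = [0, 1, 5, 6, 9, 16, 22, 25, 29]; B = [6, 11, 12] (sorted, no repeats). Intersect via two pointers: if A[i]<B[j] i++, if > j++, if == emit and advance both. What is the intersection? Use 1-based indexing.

[i=1,j=1] 0<6 → i++
[i=2,j=1] 1<6 → i++
[i=3,j=1] 5<6 → i++
[i=4,j=1] 6==6 emit → i++,j++
[i=5,j=2] 9<11 → i++
[i=6,j=2] 16>11 → j++
[i=6,j=3] 16>12 → j++

intersection = [6]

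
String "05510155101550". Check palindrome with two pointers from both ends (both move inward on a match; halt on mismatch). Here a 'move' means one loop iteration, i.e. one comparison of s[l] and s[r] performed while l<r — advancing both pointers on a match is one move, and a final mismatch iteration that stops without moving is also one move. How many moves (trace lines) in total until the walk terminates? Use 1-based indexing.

l=1 r=14: '0'=='0', l++,r--
l=2 r=13: '5'=='5', l++,r--
l=3 r=12: '5'=='5', l++,r--
l=4 r=11: '1'=='1', l++,r--
l=5 r=10: '0'=='0', l++,r--
l=6 r=9: '1'=='1', l++,r--
l=7 r=8: '5'=='5', l++,r--

7 moves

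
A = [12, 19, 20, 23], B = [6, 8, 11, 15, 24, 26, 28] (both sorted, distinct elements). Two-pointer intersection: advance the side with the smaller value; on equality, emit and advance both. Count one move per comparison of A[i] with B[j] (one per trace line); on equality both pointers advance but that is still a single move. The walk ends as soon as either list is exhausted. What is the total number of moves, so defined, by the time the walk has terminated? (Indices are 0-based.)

i=0 j=0: 12>6, j++
i=0 j=1: 12>8, j++
i=0 j=2: 12>11, j++
i=0 j=3: 12<15, i++
i=1 j=3: 19>15, j++
i=1 j=4: 19<24, i++
i=2 j=4: 20<24, i++
i=3 j=4: 23<24, i++

8 moves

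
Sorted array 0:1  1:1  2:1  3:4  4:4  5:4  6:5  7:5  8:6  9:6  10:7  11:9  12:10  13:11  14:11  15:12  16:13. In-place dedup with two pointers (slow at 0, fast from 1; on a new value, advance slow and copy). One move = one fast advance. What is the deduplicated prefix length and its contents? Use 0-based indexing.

length 10; prefix = [1, 4, 5, 6, 7, 9, 10, 11, 12, 13]

(s=0,f=1) a[fast]=1=a[slow] dup → fast++
(s=0,f=2) a[fast]=1=a[slow] dup → fast++
(s=0,f=3) a[fast]=4≠a[slow]=1 write a[1]=4 → slow++,fast++
(s=1,f=4) a[fast]=4=a[slow] dup → fast++
(s=1,f=5) a[fast]=4=a[slow] dup → fast++
(s=1,f=6) a[fast]=5≠a[slow]=4 write a[2]=5 → slow++,fast++
(s=2,f=7) a[fast]=5=a[slow] dup → fast++
(s=2,f=8) a[fast]=6≠a[slow]=5 write a[3]=6 → slow++,fast++
(s=3,f=9) a[fast]=6=a[slow] dup → fast++
(s=3,f=10) a[fast]=7≠a[slow]=6 write a[4]=7 → slow++,fast++
(s=4,f=11) a[fast]=9≠a[slow]=7 write a[5]=9 → slow++,fast++
(s=5,f=12) a[fast]=10≠a[slow]=9 write a[6]=10 → slow++,fast++
(s=6,f=13) a[fast]=11≠a[slow]=10 write a[7]=11 → slow++,fast++
(s=7,f=14) a[fast]=11=a[slow] dup → fast++
(s=7,f=15) a[fast]=12≠a[slow]=11 write a[8]=12 → slow++,fast++
(s=8,f=16) a[fast]=13≠a[slow]=12 write a[9]=13 → slow++,fast++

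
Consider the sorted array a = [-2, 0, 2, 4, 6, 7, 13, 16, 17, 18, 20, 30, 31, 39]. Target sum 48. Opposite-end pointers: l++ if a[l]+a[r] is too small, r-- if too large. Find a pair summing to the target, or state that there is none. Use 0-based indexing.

[0,13] -2+39=37 <48 → l++
[1,13] 0+39=39 <48 → l++
[2,13] 2+39=41 <48 → l++
[3,13] 4+39=43 <48 → l++
[4,13] 6+39=45 <48 → l++
[5,13] 7+39=46 <48 → l++
[6,13] 13+39=52 >48 → r--
[6,12] 13+31=44 <48 → l++
[7,12] 16+31=47 <48 → l++
[8,12] 17+31=48 → found

(17, 31)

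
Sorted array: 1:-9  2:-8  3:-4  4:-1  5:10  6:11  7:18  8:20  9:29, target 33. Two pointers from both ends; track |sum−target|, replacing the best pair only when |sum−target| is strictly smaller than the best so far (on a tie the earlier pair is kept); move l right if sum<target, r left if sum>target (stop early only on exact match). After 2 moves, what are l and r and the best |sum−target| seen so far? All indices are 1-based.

[1,9] -9+29=20 d=13 * → l++
[2,9] -8+29=21 d=12 * → l++

l=3, r=9, best |Δ|=12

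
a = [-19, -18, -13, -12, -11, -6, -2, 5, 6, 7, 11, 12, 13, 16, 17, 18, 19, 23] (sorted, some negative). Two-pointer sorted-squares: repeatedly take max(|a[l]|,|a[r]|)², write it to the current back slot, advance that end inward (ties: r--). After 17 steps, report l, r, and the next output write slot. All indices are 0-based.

l=6, r=6, next write slot=0

l=0 r=17: |-19|<=|23| out[17]=529, r--
l=0 r=16: |-19|<=|19| out[16]=361, r--
l=0 r=15: |-19|>|18| out[15]=361, l++
l=1 r=15: |-18|<=|18| out[14]=324, r--
l=1 r=14: |-18|>|17| out[13]=324, l++
l=2 r=14: |-13|<=|17| out[12]=289, r--
l=2 r=13: |-13|<=|16| out[11]=256, r--
l=2 r=12: |-13|<=|13| out[10]=169, r--
l=2 r=11: |-13|>|12| out[9]=169, l++
l=3 r=11: |-12|<=|12| out[8]=144, r--
l=3 r=10: |-12|>|11| out[7]=144, l++
l=4 r=10: |-11|<=|11| out[6]=121, r--
l=4 r=9: |-11|>|7| out[5]=121, l++
l=5 r=9: |-6|<=|7| out[4]=49, r--
l=5 r=8: |-6|<=|6| out[3]=36, r--
l=5 r=7: |-6|>|5| out[2]=36, l++
l=6 r=7: |-2|<=|5| out[1]=25, r--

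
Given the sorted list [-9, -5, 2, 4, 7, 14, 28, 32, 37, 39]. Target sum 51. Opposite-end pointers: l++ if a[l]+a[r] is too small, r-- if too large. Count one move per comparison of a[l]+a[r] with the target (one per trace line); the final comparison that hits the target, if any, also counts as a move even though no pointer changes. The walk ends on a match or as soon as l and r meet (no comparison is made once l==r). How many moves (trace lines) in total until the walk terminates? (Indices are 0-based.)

[0,9] -9+39=30 <51 → l++
[1,9] -5+39=34 <51 → l++
[2,9] 2+39=41 <51 → l++
[3,9] 4+39=43 <51 → l++
[4,9] 7+39=46 <51 → l++
[5,9] 14+39=53 >51 → r--
[5,8] 14+37=51 → found

7 moves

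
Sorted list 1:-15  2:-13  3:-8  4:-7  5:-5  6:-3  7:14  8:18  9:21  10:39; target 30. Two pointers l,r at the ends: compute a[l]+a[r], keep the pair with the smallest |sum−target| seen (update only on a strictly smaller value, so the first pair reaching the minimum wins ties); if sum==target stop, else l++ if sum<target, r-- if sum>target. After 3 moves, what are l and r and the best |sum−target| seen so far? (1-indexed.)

[1,10] -15+39=24 d=6 * → l++
[2,10] -13+39=26 d=4 * → l++
[3,10] -8+39=31 d=1 * → r--

l=3, r=9, best |Δ|=1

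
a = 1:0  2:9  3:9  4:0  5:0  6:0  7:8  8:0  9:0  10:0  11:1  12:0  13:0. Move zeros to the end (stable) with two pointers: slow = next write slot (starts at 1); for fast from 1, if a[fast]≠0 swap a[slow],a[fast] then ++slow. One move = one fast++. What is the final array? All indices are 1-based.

[9, 9, 8, 1, 0, 0, 0, 0, 0, 0, 0, 0, 0]

(s=1,f=1) a[fast]=0 → fast++
(s=1,f=2) a[fast]=9≠0 swap→a[1]=9 → slow++,fast++
(s=2,f=3) a[fast]=9≠0 swap→a[2]=9 → slow++,fast++
(s=3,f=4) a[fast]=0 → fast++
(s=3,f=5) a[fast]=0 → fast++
(s=3,f=6) a[fast]=0 → fast++
(s=3,f=7) a[fast]=8≠0 swap→a[3]=8 → slow++,fast++
(s=4,f=8) a[fast]=0 → fast++
(s=4,f=9) a[fast]=0 → fast++
(s=4,f=10) a[fast]=0 → fast++
(s=4,f=11) a[fast]=1≠0 swap→a[4]=1 → slow++,fast++
(s=5,f=12) a[fast]=0 → fast++
(s=5,f=13) a[fast]=0 → fast++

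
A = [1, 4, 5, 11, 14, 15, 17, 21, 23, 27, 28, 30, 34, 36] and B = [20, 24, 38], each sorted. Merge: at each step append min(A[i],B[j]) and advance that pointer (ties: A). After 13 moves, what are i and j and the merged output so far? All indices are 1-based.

[i=1,j=1] A[i]=1<=B[j]=20 take 1 → i++
[i=2,j=1] A[i]=4<=B[j]=20 take 4 → i++
[i=3,j=1] A[i]=5<=B[j]=20 take 5 → i++
[i=4,j=1] A[i]=11<=B[j]=20 take 11 → i++
[i=5,j=1] A[i]=14<=B[j]=20 take 14 → i++
[i=6,j=1] A[i]=15<=B[j]=20 take 15 → i++
[i=7,j=1] A[i]=17<=B[j]=20 take 17 → i++
[i=8,j=1] A[i]=21>B[j]=20 take 20 → j++
[i=8,j=2] A[i]=21<=B[j]=24 take 21 → i++
[i=9,j=2] A[i]=23<=B[j]=24 take 23 → i++
[i=10,j=2] A[i]=27>B[j]=24 take 24 → j++
[i=10,j=3] A[i]=27<=B[j]=38 take 27 → i++
[i=11,j=3] A[i]=28<=B[j]=38 take 28 → i++

i=12, j=3, merged so far=[1, 4, 5, 11, 14, 15, 17, 20, 21, 23, 24, 27, 28]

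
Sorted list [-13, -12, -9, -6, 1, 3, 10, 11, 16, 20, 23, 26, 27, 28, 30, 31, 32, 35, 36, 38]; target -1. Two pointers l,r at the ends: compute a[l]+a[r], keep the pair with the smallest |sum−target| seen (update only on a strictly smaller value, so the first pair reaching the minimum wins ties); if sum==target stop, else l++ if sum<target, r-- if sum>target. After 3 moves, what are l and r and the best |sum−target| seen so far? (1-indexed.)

l=1, r=17, best |Δ|=23

l=1 r=20: -13+38=25 d=26 *, r--
l=1 r=19: -13+36=23 d=24 *, r--
l=1 r=18: -13+35=22 d=23 *, r--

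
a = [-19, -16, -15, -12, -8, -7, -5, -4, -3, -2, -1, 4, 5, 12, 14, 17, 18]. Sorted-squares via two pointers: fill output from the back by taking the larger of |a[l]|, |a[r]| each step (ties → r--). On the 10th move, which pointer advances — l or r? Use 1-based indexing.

[1,17] |-19|>|18| out[17]=361 → l++
[2,17] |-16|<=|18| out[16]=324 → r--
[2,16] |-16|<=|17| out[15]=289 → r--
[2,15] |-16|>|14| out[14]=256 → l++
[3,15] |-15|>|14| out[13]=225 → l++
[4,15] |-12|<=|14| out[12]=196 → r--
[4,14] |-12|<=|12| out[11]=144 → r--
[4,13] |-12|>|5| out[10]=144 → l++
[5,13] |-8|>|5| out[9]=64 → l++
[6,13] |-7|>|5| out[8]=49 → l++

l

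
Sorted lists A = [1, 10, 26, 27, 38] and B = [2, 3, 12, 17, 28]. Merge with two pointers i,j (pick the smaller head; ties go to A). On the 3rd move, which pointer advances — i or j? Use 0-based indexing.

i=0 j=0: A[i]=1<=B[j]=2 take 1, i++
i=1 j=0: A[i]=10>B[j]=2 take 2, j++
i=1 j=1: A[i]=10>B[j]=3 take 3, j++

j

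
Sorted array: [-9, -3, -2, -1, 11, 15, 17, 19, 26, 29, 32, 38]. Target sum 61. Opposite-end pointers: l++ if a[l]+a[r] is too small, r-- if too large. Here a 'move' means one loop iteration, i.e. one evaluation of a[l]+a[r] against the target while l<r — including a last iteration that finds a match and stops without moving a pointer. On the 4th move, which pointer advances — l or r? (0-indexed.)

l

[0,11] -9+38=29 <61 → l++
[1,11] -3+38=35 <61 → l++
[2,11] -2+38=36 <61 → l++
[3,11] -1+38=37 <61 → l++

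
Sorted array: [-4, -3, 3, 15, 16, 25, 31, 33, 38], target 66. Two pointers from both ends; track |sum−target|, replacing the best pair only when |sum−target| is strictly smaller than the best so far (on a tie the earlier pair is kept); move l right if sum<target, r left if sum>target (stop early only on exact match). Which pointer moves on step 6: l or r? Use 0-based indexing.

[0,8] -4+38=34 d=32 * → l++
[1,8] -3+38=35 d=31 * → l++
[2,8] 3+38=41 d=25 * → l++
[3,8] 15+38=53 d=13 * → l++
[4,8] 16+38=54 d=12 * → l++
[5,8] 25+38=63 d=3 * → l++

l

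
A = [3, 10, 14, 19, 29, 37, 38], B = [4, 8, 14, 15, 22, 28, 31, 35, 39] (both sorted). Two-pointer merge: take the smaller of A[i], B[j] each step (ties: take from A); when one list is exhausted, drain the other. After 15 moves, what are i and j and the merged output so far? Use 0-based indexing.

i=7, j=8, merged so far=[3, 4, 8, 10, 14, 14, 15, 19, 22, 28, 29, 31, 35, 37, 38]

i=0 j=0: A[i]=3<=B[j]=4 take 3, i++
i=1 j=0: A[i]=10>B[j]=4 take 4, j++
i=1 j=1: A[i]=10>B[j]=8 take 8, j++
i=1 j=2: A[i]=10<=B[j]=14 take 10, i++
i=2 j=2: A[i]=14<=B[j]=14 take 14, i++
i=3 j=2: A[i]=19>B[j]=14 take 14, j++
i=3 j=3: A[i]=19>B[j]=15 take 15, j++
i=3 j=4: A[i]=19<=B[j]=22 take 19, i++
i=4 j=4: A[i]=29>B[j]=22 take 22, j++
i=4 j=5: A[i]=29>B[j]=28 take 28, j++
i=4 j=6: A[i]=29<=B[j]=31 take 29, i++
i=5 j=6: A[i]=37>B[j]=31 take 31, j++
i=5 j=7: A[i]=37>B[j]=35 take 35, j++
i=5 j=8: A[i]=37<=B[j]=39 take 37, i++
i=6 j=8: A[i]=38<=B[j]=39 take 38, i++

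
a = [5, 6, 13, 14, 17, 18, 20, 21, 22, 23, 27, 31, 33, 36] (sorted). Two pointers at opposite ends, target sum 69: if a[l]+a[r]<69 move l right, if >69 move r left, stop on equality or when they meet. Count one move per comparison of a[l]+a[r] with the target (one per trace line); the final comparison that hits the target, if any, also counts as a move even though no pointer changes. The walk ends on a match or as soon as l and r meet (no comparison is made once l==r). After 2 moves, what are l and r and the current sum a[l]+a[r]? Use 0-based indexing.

[0,13] 5+36=41 <69 → l++
[1,13] 6+36=42 <69 → l++

l=2, r=13, sum=49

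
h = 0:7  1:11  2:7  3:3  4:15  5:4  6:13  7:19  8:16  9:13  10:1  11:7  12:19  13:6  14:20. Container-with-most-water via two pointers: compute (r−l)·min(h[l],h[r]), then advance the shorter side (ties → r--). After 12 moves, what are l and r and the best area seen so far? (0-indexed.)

l=0 r=14: min(7,20)*14=98 best=98 *, l++
l=1 r=14: min(11,20)*13=143 best=143 *, l++
l=2 r=14: min(7,20)*12=84 best=143, l++
l=3 r=14: min(3,20)*11=33 best=143, l++
l=4 r=14: min(15,20)*10=150 best=150 *, l++
l=5 r=14: min(4,20)*9=36 best=150, l++
l=6 r=14: min(13,20)*8=104 best=150, l++
l=7 r=14: min(19,20)*7=133 best=150, l++
l=8 r=14: min(16,20)*6=96 best=150, l++
l=9 r=14: min(13,20)*5=65 best=150, l++
l=10 r=14: min(1,20)*4=4 best=150, l++
l=11 r=14: min(7,20)*3=21 best=150, l++

l=12, r=14, best area=150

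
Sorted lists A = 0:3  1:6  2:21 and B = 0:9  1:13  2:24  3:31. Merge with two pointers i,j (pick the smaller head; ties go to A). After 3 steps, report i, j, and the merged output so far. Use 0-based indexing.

[i=0,j=0] A[i]=3<=B[j]=9 take 3 → i++
[i=1,j=0] A[i]=6<=B[j]=9 take 6 → i++
[i=2,j=0] A[i]=21>B[j]=9 take 9 → j++

i=2, j=1, merged so far=[3, 6, 9]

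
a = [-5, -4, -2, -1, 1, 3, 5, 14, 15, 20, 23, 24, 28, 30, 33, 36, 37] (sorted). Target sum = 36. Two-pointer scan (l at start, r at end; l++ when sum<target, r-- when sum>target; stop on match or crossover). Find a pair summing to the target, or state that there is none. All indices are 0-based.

(-1, 37)

l=0 r=16: -5+37=32 <36, l++
l=1 r=16: -4+37=33 <36, l++
l=2 r=16: -2+37=35 <36, l++
l=3 r=16: -1+37=36, found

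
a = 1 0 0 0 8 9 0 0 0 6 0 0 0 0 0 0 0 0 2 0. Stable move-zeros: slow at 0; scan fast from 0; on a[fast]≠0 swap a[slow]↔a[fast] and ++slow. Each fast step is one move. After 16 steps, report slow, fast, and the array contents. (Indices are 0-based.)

slow=4, fast=16, a=[1, 8, 9, 6, 0, 0, 0, 0, 0, 0, 0, 0, 0, 0, 0, 0, 0, 0, 2, 0]

slow=0 fast=0: a[fast]=1≠0 swap→a[0]=1, slow++,fast++
slow=1 fast=1: a[fast]=0, fast++
slow=1 fast=2: a[fast]=0, fast++
slow=1 fast=3: a[fast]=0, fast++
slow=1 fast=4: a[fast]=8≠0 swap→a[1]=8, slow++,fast++
slow=2 fast=5: a[fast]=9≠0 swap→a[2]=9, slow++,fast++
slow=3 fast=6: a[fast]=0, fast++
slow=3 fast=7: a[fast]=0, fast++
slow=3 fast=8: a[fast]=0, fast++
slow=3 fast=9: a[fast]=6≠0 swap→a[3]=6, slow++,fast++
slow=4 fast=10: a[fast]=0, fast++
slow=4 fast=11: a[fast]=0, fast++
slow=4 fast=12: a[fast]=0, fast++
slow=4 fast=13: a[fast]=0, fast++
slow=4 fast=14: a[fast]=0, fast++
slow=4 fast=15: a[fast]=0, fast++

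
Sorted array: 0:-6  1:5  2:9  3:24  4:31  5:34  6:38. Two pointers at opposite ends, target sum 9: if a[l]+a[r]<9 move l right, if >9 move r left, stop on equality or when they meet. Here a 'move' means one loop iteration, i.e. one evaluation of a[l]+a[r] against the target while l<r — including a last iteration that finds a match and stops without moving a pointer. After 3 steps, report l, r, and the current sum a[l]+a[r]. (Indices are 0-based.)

l=0 r=6: -6+38=32 >9, r--
l=0 r=5: -6+34=28 >9, r--
l=0 r=4: -6+31=25 >9, r--

l=0, r=3, sum=18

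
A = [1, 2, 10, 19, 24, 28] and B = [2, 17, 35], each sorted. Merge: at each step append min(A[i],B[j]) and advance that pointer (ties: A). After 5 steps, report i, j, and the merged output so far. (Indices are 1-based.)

i=1 j=1: A[i]=1<=B[j]=2 take 1, i++
i=2 j=1: A[i]=2<=B[j]=2 take 2, i++
i=3 j=1: A[i]=10>B[j]=2 take 2, j++
i=3 j=2: A[i]=10<=B[j]=17 take 10, i++
i=4 j=2: A[i]=19>B[j]=17 take 17, j++

i=4, j=3, merged so far=[1, 2, 2, 10, 17]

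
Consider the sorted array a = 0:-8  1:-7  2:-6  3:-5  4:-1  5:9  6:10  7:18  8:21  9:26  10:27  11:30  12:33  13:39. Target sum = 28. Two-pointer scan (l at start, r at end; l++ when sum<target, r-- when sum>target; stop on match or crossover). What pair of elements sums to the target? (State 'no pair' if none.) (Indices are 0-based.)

(-5, 33)

[0,13] -8+39=31 >28 → r--
[0,12] -8+33=25 <28 → l++
[1,12] -7+33=26 <28 → l++
[2,12] -6+33=27 <28 → l++
[3,12] -5+33=28 → found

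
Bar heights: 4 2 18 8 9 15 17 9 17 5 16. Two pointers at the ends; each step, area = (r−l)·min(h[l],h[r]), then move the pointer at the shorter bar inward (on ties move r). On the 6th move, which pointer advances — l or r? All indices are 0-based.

r

l=0 r=10: min(4,16)*10=40 best=40 *, l++
l=1 r=10: min(2,16)*9=18 best=40, l++
l=2 r=10: min(18,16)*8=128 best=128 *, r--
l=2 r=9: min(18,5)*7=35 best=128, r--
l=2 r=8: min(18,17)*6=102 best=128, r--
l=2 r=7: min(18,9)*5=45 best=128, r--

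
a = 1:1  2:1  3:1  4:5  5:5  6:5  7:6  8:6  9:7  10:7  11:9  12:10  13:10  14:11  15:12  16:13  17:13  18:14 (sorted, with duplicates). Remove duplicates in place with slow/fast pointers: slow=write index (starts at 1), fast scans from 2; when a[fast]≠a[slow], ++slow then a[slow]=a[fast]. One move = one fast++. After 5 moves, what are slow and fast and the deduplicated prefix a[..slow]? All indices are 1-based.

(s=1,f=2) a[fast]=1=a[slow] dup → fast++
(s=1,f=3) a[fast]=1=a[slow] dup → fast++
(s=1,f=4) a[fast]=5≠a[slow]=1 write a[2]=5 → slow++,fast++
(s=2,f=5) a[fast]=5=a[slow] dup → fast++
(s=2,f=6) a[fast]=5=a[slow] dup → fast++

slow=2, fast=7, prefix=[1, 5]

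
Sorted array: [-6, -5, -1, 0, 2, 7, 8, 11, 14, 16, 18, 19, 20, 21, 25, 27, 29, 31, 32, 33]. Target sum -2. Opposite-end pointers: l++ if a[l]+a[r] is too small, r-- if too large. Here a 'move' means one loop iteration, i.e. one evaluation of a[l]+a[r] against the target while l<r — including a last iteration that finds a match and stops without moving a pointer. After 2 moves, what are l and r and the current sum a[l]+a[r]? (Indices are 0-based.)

l=0 r=19: -6+33=27 >-2, r--
l=0 r=18: -6+32=26 >-2, r--

l=0, r=17, sum=25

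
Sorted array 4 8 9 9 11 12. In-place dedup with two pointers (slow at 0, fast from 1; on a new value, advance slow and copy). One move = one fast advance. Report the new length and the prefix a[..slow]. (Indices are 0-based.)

length 5; prefix = [4, 8, 9, 11, 12]

slow=0 fast=1: a[fast]=8≠a[slow]=4 write a[1]=8, slow++,fast++
slow=1 fast=2: a[fast]=9≠a[slow]=8 write a[2]=9, slow++,fast++
slow=2 fast=3: a[fast]=9=a[slow] dup, fast++
slow=2 fast=4: a[fast]=11≠a[slow]=9 write a[3]=11, slow++,fast++
slow=3 fast=5: a[fast]=12≠a[slow]=11 write a[4]=12, slow++,fast++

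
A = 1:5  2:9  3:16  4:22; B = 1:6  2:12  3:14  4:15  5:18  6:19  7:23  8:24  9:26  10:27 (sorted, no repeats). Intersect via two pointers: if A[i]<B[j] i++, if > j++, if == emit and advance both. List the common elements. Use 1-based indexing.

i=1 j=1: 5<6, i++
i=2 j=1: 9>6, j++
i=2 j=2: 9<12, i++
i=3 j=2: 16>12, j++
i=3 j=3: 16>14, j++
i=3 j=4: 16>15, j++
i=3 j=5: 16<18, i++
i=4 j=5: 22>18, j++
i=4 j=6: 22>19, j++
i=4 j=7: 22<23, i++

intersection = []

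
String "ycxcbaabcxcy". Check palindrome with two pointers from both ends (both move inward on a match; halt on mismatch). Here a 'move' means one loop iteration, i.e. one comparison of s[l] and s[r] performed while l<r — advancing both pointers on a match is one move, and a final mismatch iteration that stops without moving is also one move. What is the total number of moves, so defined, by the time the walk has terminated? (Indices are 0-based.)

6 moves

l=0 r=11: 'y'=='y', l++,r--
l=1 r=10: 'c'=='c', l++,r--
l=2 r=9: 'x'=='x', l++,r--
l=3 r=8: 'c'=='c', l++,r--
l=4 r=7: 'b'=='b', l++,r--
l=5 r=6: 'a'=='a', l++,r--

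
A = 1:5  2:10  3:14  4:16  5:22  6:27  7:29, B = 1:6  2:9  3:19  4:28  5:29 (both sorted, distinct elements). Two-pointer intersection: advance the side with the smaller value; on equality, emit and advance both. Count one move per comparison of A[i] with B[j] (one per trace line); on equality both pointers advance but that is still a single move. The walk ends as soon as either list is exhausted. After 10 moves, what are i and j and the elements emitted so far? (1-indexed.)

i=7, j=5, emitted=[]

i=1 j=1: 5<6, i++
i=2 j=1: 10>6, j++
i=2 j=2: 10>9, j++
i=2 j=3: 10<19, i++
i=3 j=3: 14<19, i++
i=4 j=3: 16<19, i++
i=5 j=3: 22>19, j++
i=5 j=4: 22<28, i++
i=6 j=4: 27<28, i++
i=7 j=4: 29>28, j++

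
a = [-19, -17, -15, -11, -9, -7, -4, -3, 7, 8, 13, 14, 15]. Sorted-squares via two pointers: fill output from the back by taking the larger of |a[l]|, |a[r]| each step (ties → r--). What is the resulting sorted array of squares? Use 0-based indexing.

[9, 16, 49, 49, 64, 81, 121, 169, 196, 225, 225, 289, 361]

[0,12] |-19|>|15| out[12]=361 → l++
[1,12] |-17|>|15| out[11]=289 → l++
[2,12] |-15|<=|15| out[10]=225 → r--
[2,11] |-15|>|14| out[9]=225 → l++
[3,11] |-11|<=|14| out[8]=196 → r--
[3,10] |-11|<=|13| out[7]=169 → r--
[3,9] |-11|>|8| out[6]=121 → l++
[4,9] |-9|>|8| out[5]=81 → l++
[5,9] |-7|<=|8| out[4]=64 → r--
[5,8] |-7|<=|7| out[3]=49 → r--
[5,7] |-7|>|-3| out[2]=49 → l++
[6,7] |-4|>|-3| out[1]=16 → l++
[7,7] |-3|<=|-3| out[0]=9 → r--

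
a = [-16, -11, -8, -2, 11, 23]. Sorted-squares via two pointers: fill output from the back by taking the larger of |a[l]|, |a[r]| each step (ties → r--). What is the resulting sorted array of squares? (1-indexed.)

[1,6] |-16|<=|23| out[6]=529 → r--
[1,5] |-16|>|11| out[5]=256 → l++
[2,5] |-11|<=|11| out[4]=121 → r--
[2,4] |-11|>|-2| out[3]=121 → l++
[3,4] |-8|>|-2| out[2]=64 → l++
[4,4] |-2|<=|-2| out[1]=4 → r--

[4, 64, 121, 121, 256, 529]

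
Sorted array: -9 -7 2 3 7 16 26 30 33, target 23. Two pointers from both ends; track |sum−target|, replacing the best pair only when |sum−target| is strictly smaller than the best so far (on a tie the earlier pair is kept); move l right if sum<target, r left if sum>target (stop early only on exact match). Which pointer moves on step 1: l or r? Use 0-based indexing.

r

l=0 r=8: -9+33=24 d=1 *, r--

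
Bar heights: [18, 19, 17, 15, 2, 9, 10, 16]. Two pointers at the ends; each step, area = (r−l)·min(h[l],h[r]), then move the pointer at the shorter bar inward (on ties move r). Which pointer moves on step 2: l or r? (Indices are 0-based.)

[0,7] min(18,16)*7=112 best=112 * → r--
[0,6] min(18,10)*6=60 best=112 → r--

r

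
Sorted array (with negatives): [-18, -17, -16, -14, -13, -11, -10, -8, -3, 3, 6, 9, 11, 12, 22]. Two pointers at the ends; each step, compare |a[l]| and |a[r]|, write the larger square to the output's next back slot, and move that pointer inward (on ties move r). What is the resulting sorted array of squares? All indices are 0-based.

[0,14] |-18|<=|22| out[14]=484 → r--
[0,13] |-18|>|12| out[13]=324 → l++
[1,13] |-17|>|12| out[12]=289 → l++
[2,13] |-16|>|12| out[11]=256 → l++
[3,13] |-14|>|12| out[10]=196 → l++
[4,13] |-13|>|12| out[9]=169 → l++
[5,13] |-11|<=|12| out[8]=144 → r--
[5,12] |-11|<=|11| out[7]=121 → r--
[5,11] |-11|>|9| out[6]=121 → l++
[6,11] |-10|>|9| out[5]=100 → l++
[7,11] |-8|<=|9| out[4]=81 → r--
[7,10] |-8|>|6| out[3]=64 → l++
[8,10] |-3|<=|6| out[2]=36 → r--
[8,9] |-3|<=|3| out[1]=9 → r--
[8,8] |-3|<=|-3| out[0]=9 → r--

[9, 9, 36, 64, 81, 100, 121, 121, 144, 169, 196, 256, 289, 324, 484]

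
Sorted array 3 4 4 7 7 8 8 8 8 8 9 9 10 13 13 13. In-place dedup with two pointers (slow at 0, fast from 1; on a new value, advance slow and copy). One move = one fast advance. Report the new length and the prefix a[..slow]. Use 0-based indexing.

length 7; prefix = [3, 4, 7, 8, 9, 10, 13]

slow=0 fast=1: a[fast]=4≠a[slow]=3 write a[1]=4, slow++,fast++
slow=1 fast=2: a[fast]=4=a[slow] dup, fast++
slow=1 fast=3: a[fast]=7≠a[slow]=4 write a[2]=7, slow++,fast++
slow=2 fast=4: a[fast]=7=a[slow] dup, fast++
slow=2 fast=5: a[fast]=8≠a[slow]=7 write a[3]=8, slow++,fast++
slow=3 fast=6: a[fast]=8=a[slow] dup, fast++
slow=3 fast=7: a[fast]=8=a[slow] dup, fast++
slow=3 fast=8: a[fast]=8=a[slow] dup, fast++
slow=3 fast=9: a[fast]=8=a[slow] dup, fast++
slow=3 fast=10: a[fast]=9≠a[slow]=8 write a[4]=9, slow++,fast++
slow=4 fast=11: a[fast]=9=a[slow] dup, fast++
slow=4 fast=12: a[fast]=10≠a[slow]=9 write a[5]=10, slow++,fast++
slow=5 fast=13: a[fast]=13≠a[slow]=10 write a[6]=13, slow++,fast++
slow=6 fast=14: a[fast]=13=a[slow] dup, fast++
slow=6 fast=15: a[fast]=13=a[slow] dup, fast++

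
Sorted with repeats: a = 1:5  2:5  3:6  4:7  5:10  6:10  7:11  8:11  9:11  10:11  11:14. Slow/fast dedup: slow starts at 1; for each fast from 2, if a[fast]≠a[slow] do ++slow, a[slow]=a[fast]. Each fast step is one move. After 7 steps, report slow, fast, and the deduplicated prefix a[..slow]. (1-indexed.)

slow=5, fast=9, prefix=[5, 6, 7, 10, 11]

slow=1 fast=2: a[fast]=5=a[slow] dup, fast++
slow=1 fast=3: a[fast]=6≠a[slow]=5 write a[2]=6, slow++,fast++
slow=2 fast=4: a[fast]=7≠a[slow]=6 write a[3]=7, slow++,fast++
slow=3 fast=5: a[fast]=10≠a[slow]=7 write a[4]=10, slow++,fast++
slow=4 fast=6: a[fast]=10=a[slow] dup, fast++
slow=4 fast=7: a[fast]=11≠a[slow]=10 write a[5]=11, slow++,fast++
slow=5 fast=8: a[fast]=11=a[slow] dup, fast++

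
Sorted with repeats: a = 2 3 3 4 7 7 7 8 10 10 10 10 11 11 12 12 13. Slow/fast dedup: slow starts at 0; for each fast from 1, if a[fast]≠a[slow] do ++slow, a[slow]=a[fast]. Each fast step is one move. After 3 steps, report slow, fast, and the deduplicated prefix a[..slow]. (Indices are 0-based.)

(s=0,f=1) a[fast]=3≠a[slow]=2 write a[1]=3 → slow++,fast++
(s=1,f=2) a[fast]=3=a[slow] dup → fast++
(s=1,f=3) a[fast]=4≠a[slow]=3 write a[2]=4 → slow++,fast++

slow=2, fast=4, prefix=[2, 3, 4]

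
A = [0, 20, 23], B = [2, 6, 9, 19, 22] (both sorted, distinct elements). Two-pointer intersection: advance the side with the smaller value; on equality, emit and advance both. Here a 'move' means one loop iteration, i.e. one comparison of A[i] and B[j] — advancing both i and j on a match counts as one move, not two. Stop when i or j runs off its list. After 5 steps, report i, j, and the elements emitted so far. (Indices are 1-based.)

[i=1,j=1] 0<2 → i++
[i=2,j=1] 20>2 → j++
[i=2,j=2] 20>6 → j++
[i=2,j=3] 20>9 → j++
[i=2,j=4] 20>19 → j++

i=2, j=5, emitted=[]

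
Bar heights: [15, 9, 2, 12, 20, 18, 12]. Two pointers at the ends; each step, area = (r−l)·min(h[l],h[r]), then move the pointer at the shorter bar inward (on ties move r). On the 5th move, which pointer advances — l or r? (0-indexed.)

l

[0,6] min(15,12)*6=72 best=72 * → r--
[0,5] min(15,18)*5=75 best=75 * → l++
[1,5] min(9,18)*4=36 best=75 → l++
[2,5] min(2,18)*3=6 best=75 → l++
[3,5] min(12,18)*2=24 best=75 → l++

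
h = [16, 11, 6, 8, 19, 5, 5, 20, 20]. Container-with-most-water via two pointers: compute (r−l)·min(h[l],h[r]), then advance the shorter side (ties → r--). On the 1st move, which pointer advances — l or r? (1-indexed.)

l=1 r=9: min(16,20)*8=128 best=128 *, l++

l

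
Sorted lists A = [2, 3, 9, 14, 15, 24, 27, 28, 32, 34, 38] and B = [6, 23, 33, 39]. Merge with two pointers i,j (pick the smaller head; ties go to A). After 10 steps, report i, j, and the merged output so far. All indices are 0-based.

i=8, j=2, merged so far=[2, 3, 6, 9, 14, 15, 23, 24, 27, 28]

[i=0,j=0] A[i]=2<=B[j]=6 take 2 → i++
[i=1,j=0] A[i]=3<=B[j]=6 take 3 → i++
[i=2,j=0] A[i]=9>B[j]=6 take 6 → j++
[i=2,j=1] A[i]=9<=B[j]=23 take 9 → i++
[i=3,j=1] A[i]=14<=B[j]=23 take 14 → i++
[i=4,j=1] A[i]=15<=B[j]=23 take 15 → i++
[i=5,j=1] A[i]=24>B[j]=23 take 23 → j++
[i=5,j=2] A[i]=24<=B[j]=33 take 24 → i++
[i=6,j=2] A[i]=27<=B[j]=33 take 27 → i++
[i=7,j=2] A[i]=28<=B[j]=33 take 28 → i++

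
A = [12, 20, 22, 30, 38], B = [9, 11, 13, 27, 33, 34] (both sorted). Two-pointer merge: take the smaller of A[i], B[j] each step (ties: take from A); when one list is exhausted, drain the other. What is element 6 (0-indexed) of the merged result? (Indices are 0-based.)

[i=0,j=0] A[i]=12>B[j]=9 take 9 → j++
[i=0,j=1] A[i]=12>B[j]=11 take 11 → j++
[i=0,j=2] A[i]=12<=B[j]=13 take 12 → i++
[i=1,j=2] A[i]=20>B[j]=13 take 13 → j++
[i=1,j=3] A[i]=20<=B[j]=27 take 20 → i++
[i=2,j=3] A[i]=22<=B[j]=27 take 22 → i++
[i=3,j=3] A[i]=30>B[j]=27 take 27 → j++
[i=3,j=4] A[i]=30<=B[j]=33 take 30 → i++
[i=4,j=4] A[i]=38>B[j]=33 take 33 → j++
[i=4,j=5] A[i]=38>B[j]=34 take 34 → j++
[i=4,j=6] B done, take A[i]=38 → i++

merged[6] = 27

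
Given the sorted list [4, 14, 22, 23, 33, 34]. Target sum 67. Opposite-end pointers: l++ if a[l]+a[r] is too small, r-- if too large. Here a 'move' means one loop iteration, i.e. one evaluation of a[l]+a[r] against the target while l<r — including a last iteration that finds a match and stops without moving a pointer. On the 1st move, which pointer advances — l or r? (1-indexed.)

l

[1,6] 4+34=38 <67 → l++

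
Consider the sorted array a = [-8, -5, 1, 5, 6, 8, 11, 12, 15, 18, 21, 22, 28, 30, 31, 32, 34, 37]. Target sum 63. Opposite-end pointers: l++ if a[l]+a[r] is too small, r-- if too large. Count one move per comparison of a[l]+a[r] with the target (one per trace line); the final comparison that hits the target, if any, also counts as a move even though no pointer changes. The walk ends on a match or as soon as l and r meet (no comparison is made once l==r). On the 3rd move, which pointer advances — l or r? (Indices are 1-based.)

l

l=1 r=18: -8+37=29 <63, l++
l=2 r=18: -5+37=32 <63, l++
l=3 r=18: 1+37=38 <63, l++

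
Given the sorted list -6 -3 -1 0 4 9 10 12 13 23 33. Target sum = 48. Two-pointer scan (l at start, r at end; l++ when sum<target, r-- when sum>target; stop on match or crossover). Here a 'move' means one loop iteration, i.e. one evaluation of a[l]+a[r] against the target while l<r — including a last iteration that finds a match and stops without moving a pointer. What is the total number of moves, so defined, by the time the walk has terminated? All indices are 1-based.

10 moves

[1,11] -6+33=27 <48 → l++
[2,11] -3+33=30 <48 → l++
[3,11] -1+33=32 <48 → l++
[4,11] 0+33=33 <48 → l++
[5,11] 4+33=37 <48 → l++
[6,11] 9+33=42 <48 → l++
[7,11] 10+33=43 <48 → l++
[8,11] 12+33=45 <48 → l++
[9,11] 13+33=46 <48 → l++
[10,11] 23+33=56 >48 → r--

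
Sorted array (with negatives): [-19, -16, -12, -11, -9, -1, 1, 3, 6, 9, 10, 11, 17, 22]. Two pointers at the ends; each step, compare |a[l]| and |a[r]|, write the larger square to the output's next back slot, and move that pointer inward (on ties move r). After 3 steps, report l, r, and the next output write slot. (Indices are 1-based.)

l=1 r=14: |-19|<=|22| out[14]=484, r--
l=1 r=13: |-19|>|17| out[13]=361, l++
l=2 r=13: |-16|<=|17| out[12]=289, r--

l=2, r=12, next write slot=11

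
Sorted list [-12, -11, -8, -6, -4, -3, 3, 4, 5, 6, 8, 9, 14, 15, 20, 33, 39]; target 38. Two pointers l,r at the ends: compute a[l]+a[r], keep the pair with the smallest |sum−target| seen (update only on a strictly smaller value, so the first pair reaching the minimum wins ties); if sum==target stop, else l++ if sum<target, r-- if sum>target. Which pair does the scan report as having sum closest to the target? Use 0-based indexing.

[0,16] -12+39=27 d=11 * → l++
[1,16] -11+39=28 d=10 * → l++
[2,16] -8+39=31 d=7 * → l++
[3,16] -6+39=33 d=5 * → l++
[4,16] -4+39=35 d=3 * → l++
[5,16] -3+39=36 d=2 * → l++
[6,16] 3+39=42 d=4 → r--
[6,15] 3+33=36 d=2 → l++
[7,15] 4+33=37 d=1 * → l++
[8,15] 5+33=38 d=0 * → stop

pair (5, 33) with sum 38 (|Δ|=0)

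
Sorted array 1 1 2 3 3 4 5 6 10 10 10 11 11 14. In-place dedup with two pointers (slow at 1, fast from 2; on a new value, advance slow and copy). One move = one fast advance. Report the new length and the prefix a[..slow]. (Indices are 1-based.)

length 9; prefix = [1, 2, 3, 4, 5, 6, 10, 11, 14]

(s=1,f=2) a[fast]=1=a[slow] dup → fast++
(s=1,f=3) a[fast]=2≠a[slow]=1 write a[2]=2 → slow++,fast++
(s=2,f=4) a[fast]=3≠a[slow]=2 write a[3]=3 → slow++,fast++
(s=3,f=5) a[fast]=3=a[slow] dup → fast++
(s=3,f=6) a[fast]=4≠a[slow]=3 write a[4]=4 → slow++,fast++
(s=4,f=7) a[fast]=5≠a[slow]=4 write a[5]=5 → slow++,fast++
(s=5,f=8) a[fast]=6≠a[slow]=5 write a[6]=6 → slow++,fast++
(s=6,f=9) a[fast]=10≠a[slow]=6 write a[7]=10 → slow++,fast++
(s=7,f=10) a[fast]=10=a[slow] dup → fast++
(s=7,f=11) a[fast]=10=a[slow] dup → fast++
(s=7,f=12) a[fast]=11≠a[slow]=10 write a[8]=11 → slow++,fast++
(s=8,f=13) a[fast]=11=a[slow] dup → fast++
(s=8,f=14) a[fast]=14≠a[slow]=11 write a[9]=14 → slow++,fast++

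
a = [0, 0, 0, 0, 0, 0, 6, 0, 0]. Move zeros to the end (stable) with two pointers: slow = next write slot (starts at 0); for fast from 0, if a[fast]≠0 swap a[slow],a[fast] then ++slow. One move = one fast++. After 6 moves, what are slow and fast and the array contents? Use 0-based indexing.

(s=0,f=0) a[fast]=0 → fast++
(s=0,f=1) a[fast]=0 → fast++
(s=0,f=2) a[fast]=0 → fast++
(s=0,f=3) a[fast]=0 → fast++
(s=0,f=4) a[fast]=0 → fast++
(s=0,f=5) a[fast]=0 → fast++

slow=0, fast=6, a=[0, 0, 0, 0, 0, 0, 6, 0, 0]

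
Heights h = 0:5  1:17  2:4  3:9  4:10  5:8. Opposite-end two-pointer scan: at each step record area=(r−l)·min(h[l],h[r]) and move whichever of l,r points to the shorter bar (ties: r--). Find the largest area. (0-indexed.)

l=0 r=5: min(5,8)*5=25 best=25 *, l++
l=1 r=5: min(17,8)*4=32 best=32 *, r--
l=1 r=4: min(17,10)*3=30 best=32, r--
l=1 r=3: min(17,9)*2=18 best=32, r--
l=1 r=2: min(17,4)*1=4 best=32, r--

max area = 32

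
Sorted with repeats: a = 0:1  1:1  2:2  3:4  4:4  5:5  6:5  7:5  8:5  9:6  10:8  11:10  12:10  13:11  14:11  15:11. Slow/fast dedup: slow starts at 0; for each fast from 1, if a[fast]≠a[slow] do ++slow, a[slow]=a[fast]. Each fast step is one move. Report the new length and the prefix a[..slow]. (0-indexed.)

length 8; prefix = [1, 2, 4, 5, 6, 8, 10, 11]

(s=0,f=1) a[fast]=1=a[slow] dup → fast++
(s=0,f=2) a[fast]=2≠a[slow]=1 write a[1]=2 → slow++,fast++
(s=1,f=3) a[fast]=4≠a[slow]=2 write a[2]=4 → slow++,fast++
(s=2,f=4) a[fast]=4=a[slow] dup → fast++
(s=2,f=5) a[fast]=5≠a[slow]=4 write a[3]=5 → slow++,fast++
(s=3,f=6) a[fast]=5=a[slow] dup → fast++
(s=3,f=7) a[fast]=5=a[slow] dup → fast++
(s=3,f=8) a[fast]=5=a[slow] dup → fast++
(s=3,f=9) a[fast]=6≠a[slow]=5 write a[4]=6 → slow++,fast++
(s=4,f=10) a[fast]=8≠a[slow]=6 write a[5]=8 → slow++,fast++
(s=5,f=11) a[fast]=10≠a[slow]=8 write a[6]=10 → slow++,fast++
(s=6,f=12) a[fast]=10=a[slow] dup → fast++
(s=6,f=13) a[fast]=11≠a[slow]=10 write a[7]=11 → slow++,fast++
(s=7,f=14) a[fast]=11=a[slow] dup → fast++
(s=7,f=15) a[fast]=11=a[slow] dup → fast++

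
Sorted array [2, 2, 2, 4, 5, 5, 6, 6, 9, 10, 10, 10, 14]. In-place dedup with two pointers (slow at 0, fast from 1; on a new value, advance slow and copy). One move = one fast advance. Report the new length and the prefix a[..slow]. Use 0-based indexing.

length 7; prefix = [2, 4, 5, 6, 9, 10, 14]

(s=0,f=1) a[fast]=2=a[slow] dup → fast++
(s=0,f=2) a[fast]=2=a[slow] dup → fast++
(s=0,f=3) a[fast]=4≠a[slow]=2 write a[1]=4 → slow++,fast++
(s=1,f=4) a[fast]=5≠a[slow]=4 write a[2]=5 → slow++,fast++
(s=2,f=5) a[fast]=5=a[slow] dup → fast++
(s=2,f=6) a[fast]=6≠a[slow]=5 write a[3]=6 → slow++,fast++
(s=3,f=7) a[fast]=6=a[slow] dup → fast++
(s=3,f=8) a[fast]=9≠a[slow]=6 write a[4]=9 → slow++,fast++
(s=4,f=9) a[fast]=10≠a[slow]=9 write a[5]=10 → slow++,fast++
(s=5,f=10) a[fast]=10=a[slow] dup → fast++
(s=5,f=11) a[fast]=10=a[slow] dup → fast++
(s=5,f=12) a[fast]=14≠a[slow]=10 write a[6]=14 → slow++,fast++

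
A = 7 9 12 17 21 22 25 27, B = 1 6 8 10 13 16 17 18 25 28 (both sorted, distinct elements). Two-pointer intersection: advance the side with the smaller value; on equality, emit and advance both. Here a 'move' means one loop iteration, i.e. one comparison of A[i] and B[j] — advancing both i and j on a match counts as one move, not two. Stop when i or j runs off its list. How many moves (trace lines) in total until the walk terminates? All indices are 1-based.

[i=1,j=1] 7>1 → j++
[i=1,j=2] 7>6 → j++
[i=1,j=3] 7<8 → i++
[i=2,j=3] 9>8 → j++
[i=2,j=4] 9<10 → i++
[i=3,j=4] 12>10 → j++
[i=3,j=5] 12<13 → i++
[i=4,j=5] 17>13 → j++
[i=4,j=6] 17>16 → j++
[i=4,j=7] 17==17 emit → i++,j++
[i=5,j=8] 21>18 → j++
[i=5,j=9] 21<25 → i++
[i=6,j=9] 22<25 → i++
[i=7,j=9] 25==25 emit → i++,j++
[i=8,j=10] 27<28 → i++

15 moves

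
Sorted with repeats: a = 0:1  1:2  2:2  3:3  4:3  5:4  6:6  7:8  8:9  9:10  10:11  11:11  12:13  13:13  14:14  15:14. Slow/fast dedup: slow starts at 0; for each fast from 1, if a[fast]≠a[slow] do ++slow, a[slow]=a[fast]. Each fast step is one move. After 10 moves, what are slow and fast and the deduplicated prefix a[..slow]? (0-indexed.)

(s=0,f=1) a[fast]=2≠a[slow]=1 write a[1]=2 → slow++,fast++
(s=1,f=2) a[fast]=2=a[slow] dup → fast++
(s=1,f=3) a[fast]=3≠a[slow]=2 write a[2]=3 → slow++,fast++
(s=2,f=4) a[fast]=3=a[slow] dup → fast++
(s=2,f=5) a[fast]=4≠a[slow]=3 write a[3]=4 → slow++,fast++
(s=3,f=6) a[fast]=6≠a[slow]=4 write a[4]=6 → slow++,fast++
(s=4,f=7) a[fast]=8≠a[slow]=6 write a[5]=8 → slow++,fast++
(s=5,f=8) a[fast]=9≠a[slow]=8 write a[6]=9 → slow++,fast++
(s=6,f=9) a[fast]=10≠a[slow]=9 write a[7]=10 → slow++,fast++
(s=7,f=10) a[fast]=11≠a[slow]=10 write a[8]=11 → slow++,fast++

slow=8, fast=11, prefix=[1, 2, 3, 4, 6, 8, 9, 10, 11]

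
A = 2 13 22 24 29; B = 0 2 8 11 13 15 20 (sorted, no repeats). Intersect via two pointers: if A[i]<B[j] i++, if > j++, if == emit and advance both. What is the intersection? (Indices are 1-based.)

intersection = [2, 13]

[i=1,j=1] 2>0 → j++
[i=1,j=2] 2==2 emit → i++,j++
[i=2,j=3] 13>8 → j++
[i=2,j=4] 13>11 → j++
[i=2,j=5] 13==13 emit → i++,j++
[i=3,j=6] 22>15 → j++
[i=3,j=7] 22>20 → j++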